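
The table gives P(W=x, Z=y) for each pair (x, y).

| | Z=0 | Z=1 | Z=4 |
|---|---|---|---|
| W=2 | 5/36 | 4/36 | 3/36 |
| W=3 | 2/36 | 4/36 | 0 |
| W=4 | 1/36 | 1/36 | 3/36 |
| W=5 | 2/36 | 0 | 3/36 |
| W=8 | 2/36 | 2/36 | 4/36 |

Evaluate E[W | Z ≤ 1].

86/23

P(Z ≤ 1) = 23/36.
Summing W·P(W=x,Z=y) over the conditioning event gives 43/18.
E[W | Z ≤ 1] = (43/18) / (23/36) = 86/23.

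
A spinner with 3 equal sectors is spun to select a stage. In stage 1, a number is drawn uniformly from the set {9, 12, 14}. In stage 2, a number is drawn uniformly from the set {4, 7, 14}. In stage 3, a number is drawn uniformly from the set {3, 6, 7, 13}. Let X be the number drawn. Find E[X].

E[X | stage 1] = (9+12+14)/3 = 35/3.
E[X | stage 2] = (4+7+14)/3 = 25/3.
E[X | stage 3] = (3+6+7+13)/4 = 29/4.
E[X] = (1/3)·(35/3) + (1/3)·(25/3) + (1/3)·(29/4) = 109/12.

109/12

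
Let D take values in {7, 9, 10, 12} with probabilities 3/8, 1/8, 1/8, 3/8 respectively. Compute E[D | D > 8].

11

P(D > 8) = 5/8.
Σ over the event: 9·1/8 + 10·1/8 + 12·3/8 = 55/8.
E[D | D > 8] = (55/8) / (5/8) = 11.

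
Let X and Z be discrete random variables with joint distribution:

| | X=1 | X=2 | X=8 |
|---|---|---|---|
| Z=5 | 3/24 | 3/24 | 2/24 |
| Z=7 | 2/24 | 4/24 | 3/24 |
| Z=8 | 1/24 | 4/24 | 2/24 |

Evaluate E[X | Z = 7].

34/9

P(Z = 7) = 3/8.
Σ X·P over the event = 1·(2/24) + 2·(4/24) + 8·(3/24) = 17/12.
E[X | Z = 7] = (17/12) / (3/8) = 34/9.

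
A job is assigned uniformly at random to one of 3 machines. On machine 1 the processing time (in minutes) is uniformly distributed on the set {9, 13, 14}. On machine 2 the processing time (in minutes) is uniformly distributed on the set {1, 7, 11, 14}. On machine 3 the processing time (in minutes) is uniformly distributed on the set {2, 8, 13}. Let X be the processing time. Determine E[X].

E[X | machine 1] = (9+13+14)/3 = 12.
E[X | machine 2] = (1+7+11+14)/4 = 33/4.
E[X | machine 3] = (2+8+13)/3 = 23/3.
E[X] = (1/3)·(12) + (1/3)·(33/4) + (1/3)·(23/3) = 335/36.

335/36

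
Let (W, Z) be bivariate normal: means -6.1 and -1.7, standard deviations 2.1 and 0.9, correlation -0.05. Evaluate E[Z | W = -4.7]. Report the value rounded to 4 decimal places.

-1.7300

For a bivariate normal, E[Z | W=x] = μ_Z + ρ·(σ_Z/σ_W)·(x − μ_W).
E[Z | W=-4.7] = -1.7 + (-0.05)·(0.9/2.1)·(-4.7 − (-6.1)) = -1.7 + (-0.021429)·(1.4) = -1.7300.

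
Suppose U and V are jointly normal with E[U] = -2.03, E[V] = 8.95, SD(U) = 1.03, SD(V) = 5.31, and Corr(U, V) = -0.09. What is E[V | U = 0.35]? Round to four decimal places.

E[V | U=x] = μ_V + ρ(σ_V/σ_U)(x − μ_U) for jointly normal variables.
E[V | U=0.35] = 8.95 + (-0.09)·(5.31/1.03)·(0.35 − (-2.03)) = 8.95 + (-0.46398)·(2.38) = 7.8457.

7.8457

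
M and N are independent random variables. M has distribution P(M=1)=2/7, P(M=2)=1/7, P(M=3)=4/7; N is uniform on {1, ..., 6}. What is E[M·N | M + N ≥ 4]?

P(M + N ≥ 4) = 37/42.
Summing MN·P(x,y) over outcomes with M + N ≥ 4 gives 164/21.
E[M·N | M + N ≥ 4] = (164/21) / (37/42) = 328/37.

328/37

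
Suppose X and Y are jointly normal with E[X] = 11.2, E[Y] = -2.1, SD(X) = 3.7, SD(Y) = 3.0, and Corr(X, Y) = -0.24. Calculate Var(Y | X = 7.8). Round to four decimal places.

8.4816

For a bivariate normal, Var(Y | X=x) = σ_Y²(1 − ρ²).
Var(Y | X=7.8) = (3.0)²·(1 − (-0.24)²) = 9·0.9424 = 8.4816.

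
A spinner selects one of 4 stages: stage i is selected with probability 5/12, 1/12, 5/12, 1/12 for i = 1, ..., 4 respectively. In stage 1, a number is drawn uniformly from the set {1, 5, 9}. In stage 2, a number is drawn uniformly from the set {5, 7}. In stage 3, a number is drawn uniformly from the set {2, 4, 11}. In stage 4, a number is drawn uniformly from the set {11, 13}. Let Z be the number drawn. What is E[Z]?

107/18

E[Z | stage 1] = (1+5+9)/3 = 5.
E[Z | stage 2] = (5+7)/2 = 6.
E[Z | stage 3] = (2+4+11)/3 = 17/3.
E[Z | stage 4] = (11+13)/2 = 12.
E[Z] = (5/12)·(5) + (1/12)·(6) + (5/12)·(17/3) + (1/12)·(12) = 107/18.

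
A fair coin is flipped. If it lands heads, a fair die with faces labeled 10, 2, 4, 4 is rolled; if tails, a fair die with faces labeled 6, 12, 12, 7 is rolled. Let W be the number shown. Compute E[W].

57/8

E[W | heads] = (10+2+4+4)/4 = 5.
E[W | tails] = (6+12+12+7)/4 = 37/4.
E[W] = (1/2)·(5) + (1/2)·(37/4) = 57/8.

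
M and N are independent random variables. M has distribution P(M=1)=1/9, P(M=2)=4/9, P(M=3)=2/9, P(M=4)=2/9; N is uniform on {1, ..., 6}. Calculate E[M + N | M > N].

33/7

P(M > N) = 7/27.
Summing (M+N)·P(x,y) over outcomes with M > N gives 11/9.
E[M + N | M > N] = (11/9) / (7/27) = 33/7.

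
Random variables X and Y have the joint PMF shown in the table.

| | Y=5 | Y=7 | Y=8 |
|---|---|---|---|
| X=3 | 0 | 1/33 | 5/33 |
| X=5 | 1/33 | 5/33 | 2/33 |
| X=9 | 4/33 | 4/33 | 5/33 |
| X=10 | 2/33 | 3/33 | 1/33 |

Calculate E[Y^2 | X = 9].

P(X = 9) = 13/33.
Summing Y^2·P(X=x,Y=y) over the conditioning event gives 56/3.
E[Y^2 | X = 9] = (56/3) / (13/33) = 616/13.

616/13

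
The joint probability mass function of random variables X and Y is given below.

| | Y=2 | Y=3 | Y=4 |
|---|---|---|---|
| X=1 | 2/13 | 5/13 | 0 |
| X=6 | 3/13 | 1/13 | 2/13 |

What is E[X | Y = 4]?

P(Y = 4) = 2/13.
Σ X·P over the event = 6·(2/13) = 12/13.
E[X | Y = 4] = (12/13) / (2/13) = 6.

6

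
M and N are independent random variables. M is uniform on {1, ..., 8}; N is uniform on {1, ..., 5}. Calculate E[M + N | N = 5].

19/2

Outcomes with N = 5: (1,5), (2,5), (3,5), (4,5), (5,5), (6,5), (7,5), (8,5), each with probability 1/40.
E[M + N | N = 5] = (6 + 7 + 8 + 9 + 10 + 11 + 12 + 13) / 8 = 19/2.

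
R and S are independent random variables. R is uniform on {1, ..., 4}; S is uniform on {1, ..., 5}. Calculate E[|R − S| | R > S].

5/3

P(R > S) = 3/10.
Summing |R−S|·P(x,y) over outcomes with R > S gives 1/2.
E[|R − S| | R > S] = (1/2) / (3/10) = 5/3.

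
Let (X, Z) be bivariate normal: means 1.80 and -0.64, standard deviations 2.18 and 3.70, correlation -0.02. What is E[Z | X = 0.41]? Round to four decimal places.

E[Z | X=x] = μ_Z + ρ(σ_Z/σ_X)(x − μ_X) for jointly normal variables.
E[Z | X=0.41] = -0.64 + (-0.02)·(3.70/2.18)·(0.41 − (1.80)) = -0.64 + (-0.033945)·(-1.39) = -0.5928.

-0.5928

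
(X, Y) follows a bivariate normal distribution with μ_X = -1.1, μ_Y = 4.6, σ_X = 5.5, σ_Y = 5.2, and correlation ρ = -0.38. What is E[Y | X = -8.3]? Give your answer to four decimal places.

7.1868

For a bivariate normal, E[Y | X=x] = μ_Y + ρ·(σ_Y/σ_X)·(x − μ_X).
E[Y | X=-8.3] = 4.6 + (-0.38)·(5.2/5.5)·(-8.3 − (-1.1)) = 4.6 + (-0.359273)·(-7.2) = 7.1868.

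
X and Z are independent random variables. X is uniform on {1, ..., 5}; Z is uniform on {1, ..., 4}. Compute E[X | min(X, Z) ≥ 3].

4

Outcomes with min(X, Z) ≥ 3: (3,3), (3,4), (4,3), (4,4), (5,3), (5,4), each with probability 1/20.
E[X | min(X, Z) ≥ 3] = (3 + 3 + 4 + 4 + 5 + 5) / 6 = 4.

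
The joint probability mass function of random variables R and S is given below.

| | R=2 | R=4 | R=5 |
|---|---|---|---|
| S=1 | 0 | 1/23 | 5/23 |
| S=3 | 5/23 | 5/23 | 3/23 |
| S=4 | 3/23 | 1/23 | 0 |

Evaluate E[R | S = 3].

45/13

P(S = 3) = 13/23.
Σ R·P over the event = 2·(5/23) + 4·(5/23) + 5·(3/23) = 45/23.
E[R | S = 3] = (45/23) / (13/23) = 45/13.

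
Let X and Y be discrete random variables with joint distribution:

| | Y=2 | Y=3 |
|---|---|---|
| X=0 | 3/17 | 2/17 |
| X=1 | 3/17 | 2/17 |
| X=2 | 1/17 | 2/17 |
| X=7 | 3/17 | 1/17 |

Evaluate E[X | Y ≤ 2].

P(Y ≤ 2) = 10/17.
Σ X·P over the event = 0·(3/17) + 1·(3/17) + 2·(1/17) + 7·(3/17) = 26/17.
E[X | Y ≤ 2] = (26/17) / (10/17) = 13/5.

13/5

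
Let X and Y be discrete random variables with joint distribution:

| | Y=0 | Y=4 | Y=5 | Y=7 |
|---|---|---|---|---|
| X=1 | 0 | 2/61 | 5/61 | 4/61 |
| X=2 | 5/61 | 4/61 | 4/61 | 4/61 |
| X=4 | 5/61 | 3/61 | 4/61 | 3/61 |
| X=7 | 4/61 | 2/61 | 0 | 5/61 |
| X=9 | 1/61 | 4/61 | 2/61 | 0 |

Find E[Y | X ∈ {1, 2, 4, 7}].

P(X ∈ {1, 2, 4, 7}) = 54/61.
Summing Y·P(X=x,Y=y) over the conditioning event gives 221/61.
E[Y | X ∈ {1, 2, 4, 7}] = (221/61) / (54/61) = 221/54.

221/54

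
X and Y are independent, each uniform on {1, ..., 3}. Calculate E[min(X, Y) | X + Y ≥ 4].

11/6

P(X + Y ≥ 4) = 2/3.
Summing min(X,Y)·P(x,y) over outcomes with X + Y ≥ 4 gives 11/9.
E[min(X, Y) | X + Y ≥ 4] = (11/9) / (2/3) = 11/6.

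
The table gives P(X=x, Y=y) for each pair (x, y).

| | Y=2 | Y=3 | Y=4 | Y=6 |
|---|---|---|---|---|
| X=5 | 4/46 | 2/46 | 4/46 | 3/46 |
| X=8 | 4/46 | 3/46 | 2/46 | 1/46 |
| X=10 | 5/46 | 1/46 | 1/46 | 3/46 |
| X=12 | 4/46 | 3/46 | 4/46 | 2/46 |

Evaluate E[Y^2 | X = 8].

111/10

P(X = 8) = 5/23.
Σ Y^2·P over the event = 4·(4/46) + 9·(3/46) + 16·(2/46) + 36·(1/46) = 111/46.
E[Y^2 | X = 8] = (111/46) / (5/23) = 111/10.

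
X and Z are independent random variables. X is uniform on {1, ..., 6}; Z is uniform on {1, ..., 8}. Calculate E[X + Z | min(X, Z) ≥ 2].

P(min(X, Z) ≥ 2) = 35/48.
Summing (X+Z)·P(x,y) over outcomes with min(X, Z) ≥ 2 gives 105/16.
E[X + Z | min(X, Z) ≥ 2] = (105/16) / (35/48) = 9.

9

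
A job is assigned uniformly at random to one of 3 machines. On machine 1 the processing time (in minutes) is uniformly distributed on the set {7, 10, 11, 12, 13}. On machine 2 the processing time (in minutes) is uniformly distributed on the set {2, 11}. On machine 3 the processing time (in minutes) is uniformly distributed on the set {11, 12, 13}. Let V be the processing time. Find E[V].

E[V | machine 1] = (7+10+11+12+13)/5 = 53/5.
E[V | machine 2] = (2+11)/2 = 13/2.
E[V | machine 3] = (11+12+13)/3 = 12.
By the law of total expectation,
E[V] = (1/3)·(53/5) + (1/3)·(13/2) + (1/3)·(12) = 97/10.

97/10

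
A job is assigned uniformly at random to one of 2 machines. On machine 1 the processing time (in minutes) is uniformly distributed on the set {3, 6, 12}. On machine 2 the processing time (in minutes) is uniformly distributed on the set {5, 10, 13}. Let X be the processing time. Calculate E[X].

E[X | machine 1] = (3+6+12)/3 = 7.
E[X | machine 2] = (5+10+13)/3 = 28/3.
By the law of total expectation,
E[X] = (1/2)·(7) + (1/2)·(28/3) = 49/6.

49/6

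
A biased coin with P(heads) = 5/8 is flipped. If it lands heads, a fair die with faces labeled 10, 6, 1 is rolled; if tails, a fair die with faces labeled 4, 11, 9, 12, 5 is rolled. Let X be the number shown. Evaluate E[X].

E[X | heads] = (10+6+1)/3 = 17/3.
E[X | tails] = (4+11+9+12+5)/5 = 41/5.
By the law of total expectation,
E[X] = (5/8)·(17/3) + (3/8)·(41/5) = 397/60.

397/60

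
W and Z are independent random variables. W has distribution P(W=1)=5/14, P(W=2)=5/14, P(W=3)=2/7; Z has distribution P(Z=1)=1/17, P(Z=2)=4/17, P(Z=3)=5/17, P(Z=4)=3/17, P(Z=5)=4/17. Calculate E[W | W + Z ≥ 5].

347/159

P(W + Z ≥ 5) = 159/238.
Summing W·P(x,y) over outcomes with W + Z ≥ 5 gives 347/238.
E[W | W + Z ≥ 5] = (347/238) / (159/238) = 347/159.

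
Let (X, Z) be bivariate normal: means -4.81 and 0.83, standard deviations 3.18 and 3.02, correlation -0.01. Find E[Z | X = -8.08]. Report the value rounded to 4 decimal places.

0.8611

For a bivariate normal, E[Z | X=x] = μ_Z + ρ·(σ_Z/σ_X)·(x − μ_X).
E[Z | X=-8.08] = 0.83 + (-0.01)·(3.02/3.18)·(-8.08 − (-4.81)) = 0.83 + (-0.0094969)·(-3.27) = 0.8611.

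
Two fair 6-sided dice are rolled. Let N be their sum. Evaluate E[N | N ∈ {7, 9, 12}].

P(N ∈ {7, 9, 12}) = 11/36.
Σ over the event: 7·1/6 + 9·1/9 + 12·1/36 = 5/2.
E[N | N ∈ {7, 9, 12}] = (5/2) / (11/36) = 90/11.

90/11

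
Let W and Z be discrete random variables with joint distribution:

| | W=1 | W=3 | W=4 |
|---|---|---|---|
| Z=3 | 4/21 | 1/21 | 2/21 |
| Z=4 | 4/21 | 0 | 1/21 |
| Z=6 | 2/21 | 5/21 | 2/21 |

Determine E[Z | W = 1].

4

P(W = 1) = 10/21.
Σ Z·P over the event = 3·(4/21) + 4·(4/21) + 6·(2/21) = 40/21.
E[Z | W = 1] = (40/21) / (10/21) = 4.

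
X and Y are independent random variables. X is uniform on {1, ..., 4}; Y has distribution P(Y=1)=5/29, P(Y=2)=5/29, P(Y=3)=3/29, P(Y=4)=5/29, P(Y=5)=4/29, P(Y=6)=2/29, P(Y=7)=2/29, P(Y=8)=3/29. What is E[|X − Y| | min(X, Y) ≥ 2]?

49/24

P(min(X, Y) ≥ 2) = 18/29.
Summing |X−Y|·P(x,y) over outcomes with min(X, Y) ≥ 2 gives 147/116.
E[|X − Y| | min(X, Y) ≥ 2] = (147/116) / (18/29) = 49/24.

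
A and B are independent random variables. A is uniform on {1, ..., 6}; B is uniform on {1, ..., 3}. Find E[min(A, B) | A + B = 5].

Outcomes with A + B = 5: (2,3), (3,2), (4,1), each with probability 1/18.
E[min(A, B) | A + B = 5] = (2 + 2 + 1) / 3 = 5/3.

5/3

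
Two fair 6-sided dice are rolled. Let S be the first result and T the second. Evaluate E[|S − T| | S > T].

7/3

P(S > T) = 5/12.
Summing |S−T|·P(x,y) over outcomes with S > T gives 35/36.
E[|S − T| | S > T] = (35/36) / (5/12) = 7/3.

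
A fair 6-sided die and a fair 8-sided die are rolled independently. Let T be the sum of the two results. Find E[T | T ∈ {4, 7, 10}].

P(T ∈ {4, 7, 10}) = 7/24.
Σ over the event: 4·1/16 + 7·1/8 + 10·5/48 = 13/6.
E[T | T ∈ {4, 7, 10}] = (13/6) / (7/24) = 52/7.

52/7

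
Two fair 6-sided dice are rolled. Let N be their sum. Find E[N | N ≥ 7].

26/3

P(N ≥ 7) = 7/12.
Σ over the event: 7·1/6 + 8·5/36 + 9·1/9 + 10·1/12 + 11·1/18 + 12·1/36 = 91/18.
E[N | N ≥ 7] = (91/18) / (7/12) = 26/3.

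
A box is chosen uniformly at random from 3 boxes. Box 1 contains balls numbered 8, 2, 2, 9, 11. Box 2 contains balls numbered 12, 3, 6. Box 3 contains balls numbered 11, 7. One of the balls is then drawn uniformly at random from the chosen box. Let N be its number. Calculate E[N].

E[N | box 1] = (8+2+2+9+11)/5 = 32/5.
E[N | box 2] = (12+3+6)/3 = 7.
E[N | box 3] = (11+7)/2 = 9.
By the law of total expectation,
E[N] = (1/3)·(32/5) + (1/3)·(7) + (1/3)·(9) = 112/15.

112/15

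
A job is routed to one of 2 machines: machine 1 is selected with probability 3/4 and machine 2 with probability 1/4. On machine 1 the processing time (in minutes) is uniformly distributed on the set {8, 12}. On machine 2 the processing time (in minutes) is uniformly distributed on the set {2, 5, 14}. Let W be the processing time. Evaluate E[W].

37/4

E[W | machine 1] = (8+12)/2 = 10.
E[W | machine 2] = (2+5+14)/3 = 7.
E[W] = (3/4)·(10) + (1/4)·(7) = 37/4.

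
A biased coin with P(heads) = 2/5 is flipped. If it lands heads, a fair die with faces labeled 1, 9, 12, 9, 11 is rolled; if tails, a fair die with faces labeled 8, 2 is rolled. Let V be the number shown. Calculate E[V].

159/25

E[V | heads] = (1+9+12+9+11)/5 = 42/5.
E[V | tails] = (8+2)/2 = 5.
By the law of total expectation,
E[V] = (2/5)·(42/5) + (3/5)·(5) = 159/25.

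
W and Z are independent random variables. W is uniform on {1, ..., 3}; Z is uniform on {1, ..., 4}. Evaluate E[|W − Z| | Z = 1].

1

P(Z = 1) = 1/4.
Summing |W−Z|·P(x,y) over outcomes with Z = 1 gives 1/4.
E[|W − Z| | Z = 1] = (1/4) / (1/4) = 1.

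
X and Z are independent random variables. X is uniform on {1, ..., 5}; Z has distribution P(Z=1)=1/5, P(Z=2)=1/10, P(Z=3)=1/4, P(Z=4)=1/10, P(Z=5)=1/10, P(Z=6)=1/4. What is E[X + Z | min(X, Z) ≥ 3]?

P(min(X, Z) ≥ 3) = 21/50.
Summing (X+Z)·P(x,y) over outcomes with min(X, Z) ≥ 3 gives 357/100.
E[X + Z | min(X, Z) ≥ 3] = (357/100) / (21/50) = 17/2.

17/2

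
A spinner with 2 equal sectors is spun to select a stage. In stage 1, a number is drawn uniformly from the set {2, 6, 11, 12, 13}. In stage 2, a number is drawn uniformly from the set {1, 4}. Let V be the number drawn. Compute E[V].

E[V | stage 1] = (2+6+11+12+13)/5 = 44/5.
E[V | stage 2] = (1+4)/2 = 5/2.
E[V] = (1/2)·(44/5) + (1/2)·(5/2) = 113/20.

113/20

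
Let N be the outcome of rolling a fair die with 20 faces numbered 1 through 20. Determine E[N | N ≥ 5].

P(N ≥ 5) = 4/5.
E[N | N ≥ 5] = (10) / (4/5) = 25/2.

25/2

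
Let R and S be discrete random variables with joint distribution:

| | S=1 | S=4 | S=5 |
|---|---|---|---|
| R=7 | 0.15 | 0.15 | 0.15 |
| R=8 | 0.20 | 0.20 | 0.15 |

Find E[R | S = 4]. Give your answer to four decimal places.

7.5714

P(S = 4) = 0.35.
Σ R·P over the event = 7·(0.15) + 8·(0.20) = 2.65.
E[R | S = 4] = (2.65) / (0.35) = 7.5714.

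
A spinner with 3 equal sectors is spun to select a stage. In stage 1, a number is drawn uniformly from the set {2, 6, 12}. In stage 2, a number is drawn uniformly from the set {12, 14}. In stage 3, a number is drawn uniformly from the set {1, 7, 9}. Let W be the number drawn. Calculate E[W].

76/9

E[W | stage 1] = (2+6+12)/3 = 20/3.
E[W | stage 2] = (12+14)/2 = 13.
E[W | stage 3] = (1+7+9)/3 = 17/3.
E[W] = (1/3)·(20/3) + (1/3)·(13) + (1/3)·(17/3) = 76/9.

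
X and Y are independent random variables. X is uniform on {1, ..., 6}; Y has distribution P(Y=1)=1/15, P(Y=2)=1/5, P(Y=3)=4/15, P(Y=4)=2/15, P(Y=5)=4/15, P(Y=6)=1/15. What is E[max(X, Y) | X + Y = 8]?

P(X + Y = 8) = 7/45.
Summing max(X,Y)·P(x,y) over outcomes with X + Y = 8 gives 4/5.
E[max(X, Y) | X + Y = 8] = (4/5) / (7/45) = 36/7.

36/7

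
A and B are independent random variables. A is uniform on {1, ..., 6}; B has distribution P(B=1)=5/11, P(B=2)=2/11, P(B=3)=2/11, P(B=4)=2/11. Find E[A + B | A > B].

P(A > B) = 43/66.
Summing (A+B)·P(x,y) over outcomes with A > B gives 263/66.
E[A + B | A > B] = (263/66) / (43/66) = 263/43.

263/43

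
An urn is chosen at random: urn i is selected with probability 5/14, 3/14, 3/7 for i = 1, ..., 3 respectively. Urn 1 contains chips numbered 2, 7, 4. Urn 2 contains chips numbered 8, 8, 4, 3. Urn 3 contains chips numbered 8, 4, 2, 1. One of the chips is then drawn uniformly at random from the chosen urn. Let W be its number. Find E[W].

E[W | urn 1] = (2+7+4)/3 = 13/3.
E[W | urn 2] = (8+8+4+3)/4 = 23/4.
E[W | urn 3] = (8+4+2+1)/4 = 15/4.
E[W] = (5/14)·(13/3) + (3/14)·(23/4) + (3/7)·(15/4) = 737/168.

737/168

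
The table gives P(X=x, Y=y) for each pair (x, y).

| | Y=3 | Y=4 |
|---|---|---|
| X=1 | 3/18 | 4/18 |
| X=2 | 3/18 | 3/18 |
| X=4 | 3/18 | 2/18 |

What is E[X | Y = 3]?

P(Y = 3) = 1/2.
Summing X·P(X=x,Y=y) over the conditioning event gives 7/6.
E[X | Y = 3] = (7/6) / (1/2) = 7/3.

7/3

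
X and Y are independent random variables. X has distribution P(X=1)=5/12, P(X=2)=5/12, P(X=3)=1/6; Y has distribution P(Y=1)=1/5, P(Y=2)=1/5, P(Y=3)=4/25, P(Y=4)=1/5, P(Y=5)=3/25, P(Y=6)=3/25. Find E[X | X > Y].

P(X > Y) = 3/20.
Summing X·P(x,y) over outcomes with X > Y gives 11/30.
E[X | X > Y] = (11/30) / (3/20) = 22/9.

22/9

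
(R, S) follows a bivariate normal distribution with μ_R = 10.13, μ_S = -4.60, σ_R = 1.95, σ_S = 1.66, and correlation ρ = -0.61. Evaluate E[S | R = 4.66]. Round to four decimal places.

The regression of S on R has slope ρ·σ_S/σ_R and passes through (μ_R, μ_S).
E[S | R=4.66] = -4.60 + (-0.61)·(1.66/1.95)·(4.66 − (10.13)) = -4.60 + (-0.51928)·(-5.47) = -1.7595.

-1.7595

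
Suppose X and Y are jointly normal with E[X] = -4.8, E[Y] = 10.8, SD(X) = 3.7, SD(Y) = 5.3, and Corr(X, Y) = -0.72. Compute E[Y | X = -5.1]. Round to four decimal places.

For a bivariate normal, E[Y | X=x] = μ_Y + ρ·(σ_Y/σ_X)·(x − μ_X).
E[Y | X=-5.1] = 10.8 + (-0.72)·(5.3/3.7)·(-5.1 − (-4.8)) = 10.8 + (-1.0314)·(-0.3) = 11.1094.

11.1094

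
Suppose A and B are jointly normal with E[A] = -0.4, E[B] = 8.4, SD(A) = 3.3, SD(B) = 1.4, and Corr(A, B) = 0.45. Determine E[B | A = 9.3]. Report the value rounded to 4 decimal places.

10.2518

For a bivariate normal, E[B | A=x] = μ_B + ρ·(σ_B/σ_A)·(x − μ_A).
E[B | A=9.3] = 8.4 + (0.45)·(1.4/3.3)·(9.3 − (-0.4)) = 8.4 + (0.19091)·(9.7) = 10.2518.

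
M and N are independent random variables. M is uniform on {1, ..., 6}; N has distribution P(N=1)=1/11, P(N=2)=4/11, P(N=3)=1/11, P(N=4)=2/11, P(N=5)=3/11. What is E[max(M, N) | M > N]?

P(M > N) = 31/66.
Summing max(M,N)·P(x,y) over outcomes with M > N gives 49/22.
E[max(M, N) | M > N] = (49/22) / (31/66) = 147/31.

147/31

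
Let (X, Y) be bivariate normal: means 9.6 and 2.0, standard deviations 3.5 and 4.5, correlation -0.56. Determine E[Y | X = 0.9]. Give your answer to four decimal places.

The regression of Y on X has slope ρ·σ_Y/σ_X and passes through (μ_X, μ_Y).
E[Y | X=0.9] = 2.0 + (-0.56)·(4.5/3.5)·(0.9 − (9.6)) = 2.0 + (-0.72)·(-8.7) = 8.2640.

8.2640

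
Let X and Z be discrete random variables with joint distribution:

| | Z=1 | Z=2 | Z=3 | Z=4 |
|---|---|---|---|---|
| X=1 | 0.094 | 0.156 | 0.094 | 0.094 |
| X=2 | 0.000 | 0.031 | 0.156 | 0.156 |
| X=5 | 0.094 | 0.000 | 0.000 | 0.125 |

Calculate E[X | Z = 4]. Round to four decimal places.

2.7493

P(Z = 4) = 0.375.
Summing X·P(X=x,Z=y) over the conditioning event gives 1.031.
E[X | Z = 4] = (1.031) / (0.375) = 2.7493.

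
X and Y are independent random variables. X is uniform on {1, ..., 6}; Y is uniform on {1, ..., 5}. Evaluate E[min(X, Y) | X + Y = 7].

Outcomes with X + Y = 7: (2,5), (3,4), (4,3), (5,2), (6,1), each with probability 1/30.
E[min(X, Y) | X + Y = 7] = (2 + 3 + 3 + 2 + 1) / 5 = 11/5.

11/5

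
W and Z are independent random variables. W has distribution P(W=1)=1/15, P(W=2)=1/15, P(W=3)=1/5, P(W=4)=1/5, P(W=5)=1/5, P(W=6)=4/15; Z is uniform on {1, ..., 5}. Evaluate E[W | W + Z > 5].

275/59

P(W + Z > 5) = 59/75.
Summing W·P(x,y) over outcomes with W + Z > 5 gives 11/3.
E[W | W + Z > 5] = (11/3) / (59/75) = 275/59.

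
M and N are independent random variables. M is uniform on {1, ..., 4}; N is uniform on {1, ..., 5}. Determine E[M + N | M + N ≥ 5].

45/7

P(M + N ≥ 5) = 7/10.
Summing (M+N)·P(x,y) over outcomes with M + N ≥ 5 gives 9/2.
E[M + N | M + N ≥ 5] = (9/2) / (7/10) = 45/7.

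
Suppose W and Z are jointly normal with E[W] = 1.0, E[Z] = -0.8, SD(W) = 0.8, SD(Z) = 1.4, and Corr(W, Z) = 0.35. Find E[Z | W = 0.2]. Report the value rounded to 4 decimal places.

-1.2900

For a bivariate normal, E[Z | W=x] = μ_Z + ρ·(σ_Z/σ_W)·(x − μ_W).
E[Z | W=0.2] = -0.8 + (0.35)·(1.4/0.8)·(0.2 − (1.0)) = -0.8 + (0.6125)·(-0.8) = -1.2900.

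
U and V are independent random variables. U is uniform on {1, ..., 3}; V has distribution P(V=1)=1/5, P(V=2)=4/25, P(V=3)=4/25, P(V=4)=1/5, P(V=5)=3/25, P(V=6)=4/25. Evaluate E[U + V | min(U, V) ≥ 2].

129/20

P(min(U, V) ≥ 2) = 8/15.
Summing (U+V)·P(x,y) over outcomes with min(U, V) ≥ 2 gives 86/25.
E[U + V | min(U, V) ≥ 2] = (86/25) / (8/15) = 129/20.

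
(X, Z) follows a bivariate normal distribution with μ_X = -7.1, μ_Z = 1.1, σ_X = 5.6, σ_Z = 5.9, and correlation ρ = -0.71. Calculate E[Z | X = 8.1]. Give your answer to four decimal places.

For a bivariate normal, E[Z | X=x] = μ_Z + ρ·(σ_Z/σ_X)·(x − μ_X).
E[Z | X=8.1] = 1.1 + (-0.71)·(5.9/5.6)·(8.1 − (-7.1)) = 1.1 + (-0.748036)·(15.2) = -10.2701.

-10.2701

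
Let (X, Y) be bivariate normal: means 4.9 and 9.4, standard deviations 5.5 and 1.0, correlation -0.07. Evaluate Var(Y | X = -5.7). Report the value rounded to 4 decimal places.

For a bivariate normal, Var(Y | X=x) = σ_Y²(1 − ρ²).
Var(Y | X=-5.7) = (1.0)²·(1 − (-0.07)²) = 1·0.9951 = 0.9951.

0.9951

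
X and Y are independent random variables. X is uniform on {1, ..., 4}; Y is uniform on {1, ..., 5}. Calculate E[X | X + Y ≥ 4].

46/17

P(X + Y ≥ 4) = 17/20.
Summing X·P(x,y) over outcomes with X + Y ≥ 4 gives 23/10.
E[X | X + Y ≥ 4] = (23/10) / (17/20) = 46/17.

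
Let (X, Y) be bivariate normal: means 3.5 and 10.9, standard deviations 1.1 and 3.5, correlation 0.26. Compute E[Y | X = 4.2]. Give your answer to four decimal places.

11.4791

E[Y | X=x] = μ_Y + ρ(σ_Y/σ_X)(x − μ_X) for jointly normal variables.
E[Y | X=4.2] = 10.9 + (0.26)·(3.5/1.1)·(4.2 − (3.5)) = 10.9 + (0.82727)·(0.7) = 11.4791.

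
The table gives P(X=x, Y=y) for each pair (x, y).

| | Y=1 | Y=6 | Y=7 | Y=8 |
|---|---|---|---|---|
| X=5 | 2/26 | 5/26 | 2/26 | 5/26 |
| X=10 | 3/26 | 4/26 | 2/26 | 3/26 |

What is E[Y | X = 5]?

P(X = 5) = 7/13.
Σ Y·P over the event = 1·(2/26) + 6·(5/26) + 7·(2/26) + 8·(5/26) = 43/13.
E[Y | X = 5] = (43/13) / (7/13) = 43/7.

43/7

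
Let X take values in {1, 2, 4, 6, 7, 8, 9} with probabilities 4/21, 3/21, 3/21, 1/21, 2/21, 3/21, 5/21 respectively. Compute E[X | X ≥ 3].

P(X ≥ 3) = 2/3.
Σ over the event: 4·1/7 + 6·1/21 + 7·2/21 + 8·1/7 + 9·5/21 = 101/21.
E[X | X ≥ 3] = (101/21) / (2/3) = 101/14.

101/14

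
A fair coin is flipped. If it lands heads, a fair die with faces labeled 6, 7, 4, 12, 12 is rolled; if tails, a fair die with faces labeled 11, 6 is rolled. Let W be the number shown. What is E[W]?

E[W | heads] = (6+7+4+12+12)/5 = 41/5.
E[W | tails] = (11+6)/2 = 17/2.
E[W] = (1/2)·(41/5) + (1/2)·(17/2) = 167/20.

167/20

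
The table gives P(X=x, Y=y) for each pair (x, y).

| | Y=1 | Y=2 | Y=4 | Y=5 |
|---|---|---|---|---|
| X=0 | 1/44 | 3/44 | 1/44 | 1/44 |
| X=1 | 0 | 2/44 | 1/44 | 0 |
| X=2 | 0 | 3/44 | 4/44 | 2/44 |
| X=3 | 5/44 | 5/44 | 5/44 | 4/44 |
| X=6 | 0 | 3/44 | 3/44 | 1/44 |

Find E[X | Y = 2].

41/16

P(Y = 2) = 4/11.
Σ X·P over the event = 0·(3/44) + 1·(2/44) + 2·(3/44) + 3·(5/44) + 6·(3/44) = 41/44.
E[X | Y = 2] = (41/44) / (4/11) = 41/16.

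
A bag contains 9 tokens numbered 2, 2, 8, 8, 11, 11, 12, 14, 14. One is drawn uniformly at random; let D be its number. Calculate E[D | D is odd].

11

P(D is odd) = 2/9.
Σ over the event: 11·2/9 = 22/9.
E[D | D is odd] = (22/9) / (2/9) = 11.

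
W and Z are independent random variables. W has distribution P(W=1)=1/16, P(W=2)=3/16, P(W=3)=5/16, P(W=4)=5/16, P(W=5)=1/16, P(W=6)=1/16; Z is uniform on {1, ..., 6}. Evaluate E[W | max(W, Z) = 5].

67/19

P(max(W, Z) = 5) = 19/96.
Summing W·P(x,y) over outcomes with max(W, Z) = 5 gives 67/96.
E[W | max(W, Z) = 5] = (67/96) / (19/96) = 67/19.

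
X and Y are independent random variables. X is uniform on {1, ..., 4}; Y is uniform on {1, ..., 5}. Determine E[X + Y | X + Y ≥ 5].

45/7

P(X + Y ≥ 5) = 7/10.
Summing (X+Y)·P(x,y) over outcomes with X + Y ≥ 5 gives 9/2.
E[X + Y | X + Y ≥ 5] = (9/2) / (7/10) = 45/7.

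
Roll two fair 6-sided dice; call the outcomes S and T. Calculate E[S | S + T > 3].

P(S + T > 3) = 11/12.
Summing S·P(x,y) over outcomes with S + T > 3 gives 61/18.
E[S | S + T > 3] = (61/18) / (11/12) = 122/33.

122/33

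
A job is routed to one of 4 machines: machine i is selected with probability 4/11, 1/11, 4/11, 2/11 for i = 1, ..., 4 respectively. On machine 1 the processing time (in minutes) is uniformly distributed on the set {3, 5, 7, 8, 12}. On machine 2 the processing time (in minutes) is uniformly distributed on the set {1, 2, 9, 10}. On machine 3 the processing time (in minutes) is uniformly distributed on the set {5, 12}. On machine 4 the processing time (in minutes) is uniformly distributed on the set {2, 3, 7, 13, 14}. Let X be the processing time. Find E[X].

E[X | machine 1] = (3+5+7+8+12)/5 = 7.
E[X | machine 2] = (1+2+9+10)/4 = 11/2.
E[X | machine 3] = (5+12)/2 = 17/2.
E[X | machine 4] = (2+3+7+13+14)/5 = 39/5.
By the law of total expectation,
E[X] = (4/11)·(7) + (1/11)·(11/2) + (4/11)·(17/2) + (2/11)·(39/5) = 831/110.

831/110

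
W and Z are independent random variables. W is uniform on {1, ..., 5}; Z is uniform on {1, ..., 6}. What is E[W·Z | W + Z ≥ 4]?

310/27

P(W + Z ≥ 4) = 9/10.
Summing WZ·P(x,y) over outcomes with W + Z ≥ 4 gives 31/3.
E[W·Z | W + Z ≥ 4] = (31/3) / (9/10) = 310/27.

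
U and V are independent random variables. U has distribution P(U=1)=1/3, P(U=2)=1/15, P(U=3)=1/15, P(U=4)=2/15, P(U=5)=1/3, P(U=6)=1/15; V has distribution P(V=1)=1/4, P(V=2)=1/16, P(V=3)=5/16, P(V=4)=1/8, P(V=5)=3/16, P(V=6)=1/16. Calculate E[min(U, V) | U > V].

241/104

P(U > V) = 13/30.
Summing min(U,V)·P(x,y) over outcomes with U > V gives 241/240.
E[min(U, V) | U > V] = (241/240) / (13/30) = 241/104.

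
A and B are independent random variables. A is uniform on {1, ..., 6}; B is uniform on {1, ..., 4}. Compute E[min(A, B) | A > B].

P(A > B) = 7/12.
Summing min(A,B)·P(x,y) over outcomes with A > B gives 5/4.
E[min(A, B) | A > B] = (5/4) / (7/12) = 15/7.

15/7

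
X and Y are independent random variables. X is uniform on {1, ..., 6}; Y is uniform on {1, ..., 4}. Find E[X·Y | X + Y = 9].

19

P(X + Y = 9) = 1/12.
Summing XY·P(x,y) over outcomes with X + Y = 9 gives 19/12.
E[X·Y | X + Y = 9] = (19/12) / (1/12) = 19.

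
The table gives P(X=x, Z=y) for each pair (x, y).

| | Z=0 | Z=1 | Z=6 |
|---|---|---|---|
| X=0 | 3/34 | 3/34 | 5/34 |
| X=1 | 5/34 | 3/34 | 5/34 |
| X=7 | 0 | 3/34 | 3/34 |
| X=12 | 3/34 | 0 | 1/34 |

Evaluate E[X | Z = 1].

8/3

P(Z = 1) = 9/34.
Σ X·P over the event = 0·(3/34) + 1·(3/34) + 7·(3/34) = 12/17.
E[X | Z = 1] = (12/17) / (9/34) = 8/3.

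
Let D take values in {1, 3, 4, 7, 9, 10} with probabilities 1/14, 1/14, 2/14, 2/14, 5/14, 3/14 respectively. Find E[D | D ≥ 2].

P(D ≥ 2) = 13/14.
Σ over the event: 3·1/14 + 4·1/7 + 7·1/7 + 9·5/14 + 10·3/14 = 50/7.
E[D | D ≥ 2] = (50/7) / (13/14) = 100/13.

100/13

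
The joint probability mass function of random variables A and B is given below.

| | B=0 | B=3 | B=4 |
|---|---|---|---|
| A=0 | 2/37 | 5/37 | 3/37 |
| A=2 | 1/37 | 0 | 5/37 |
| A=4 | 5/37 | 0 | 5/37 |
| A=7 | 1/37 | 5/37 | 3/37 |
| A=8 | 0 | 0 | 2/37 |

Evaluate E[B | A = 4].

P(A = 4) = 10/37.
Σ B·P over the event = 0·(5/37) + 4·(5/37) = 20/37.
E[B | A = 4] = (20/37) / (10/37) = 2.

2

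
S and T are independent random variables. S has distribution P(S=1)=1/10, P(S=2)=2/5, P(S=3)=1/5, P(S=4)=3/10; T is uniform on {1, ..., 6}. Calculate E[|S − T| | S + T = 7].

P(S + T = 7) = 1/6.
Summing |S−T|·P(x,y) over outcomes with S + T = 7 gives 11/30.
E[|S − T| | S + T = 7] = (11/30) / (1/6) = 11/5.

11/5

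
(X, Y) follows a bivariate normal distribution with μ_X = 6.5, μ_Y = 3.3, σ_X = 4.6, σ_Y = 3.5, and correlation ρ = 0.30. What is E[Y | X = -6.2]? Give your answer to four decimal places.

The regression of Y on X has slope ρ·σ_Y/σ_X and passes through (μ_X, μ_Y).
E[Y | X=-6.2] = 3.3 + (0.30)·(3.5/4.6)·(-6.2 − (6.5)) = 3.3 + (0.22826)·(-12.7) = 0.4011.

0.4011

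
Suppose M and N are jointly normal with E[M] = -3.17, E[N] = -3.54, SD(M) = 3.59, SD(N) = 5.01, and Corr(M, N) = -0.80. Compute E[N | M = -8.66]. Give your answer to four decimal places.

2.5892

For a bivariate normal, E[N | M=x] = μ_N + ρ·(σ_N/σ_M)·(x − μ_M).
E[N | M=-8.66] = -3.54 + (-0.80)·(5.01/3.59)·(-8.66 − (-3.17)) = -3.54 + (-1.11643)·(-5.49) = 2.5892.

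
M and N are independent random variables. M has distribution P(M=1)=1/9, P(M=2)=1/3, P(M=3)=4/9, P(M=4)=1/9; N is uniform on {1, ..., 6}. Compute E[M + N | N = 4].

59/9

P(N = 4) = 1/6.
Summing (M+N)·P(x,y) over outcomes with N = 4 gives 59/54.
E[M + N | N = 4] = (59/54) / (1/6) = 59/9.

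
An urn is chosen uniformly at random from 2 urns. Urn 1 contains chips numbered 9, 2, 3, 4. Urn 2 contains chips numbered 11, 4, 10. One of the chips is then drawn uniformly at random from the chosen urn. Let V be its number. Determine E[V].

E[V | urn 1] = (9+2+3+4)/4 = 9/2.
E[V | urn 2] = (11+4+10)/3 = 25/3.
E[V] = (1/2)·(9/2) + (1/2)·(25/3) = 77/12.

77/12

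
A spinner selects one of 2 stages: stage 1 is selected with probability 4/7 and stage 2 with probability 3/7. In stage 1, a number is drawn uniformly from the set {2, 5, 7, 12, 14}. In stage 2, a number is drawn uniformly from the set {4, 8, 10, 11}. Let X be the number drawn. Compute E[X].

E[X | stage 1] = (2+5+7+12+14)/5 = 8.
E[X | stage 2] = (4+8+10+11)/4 = 33/4.
By the law of total expectation,
E[X] = (4/7)·(8) + (3/7)·(33/4) = 227/28.

227/28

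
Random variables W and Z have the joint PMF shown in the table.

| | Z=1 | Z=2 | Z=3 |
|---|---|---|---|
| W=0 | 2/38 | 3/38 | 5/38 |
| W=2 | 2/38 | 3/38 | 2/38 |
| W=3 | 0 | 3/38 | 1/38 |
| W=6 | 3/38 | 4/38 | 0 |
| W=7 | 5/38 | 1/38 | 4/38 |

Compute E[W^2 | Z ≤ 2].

P(Z ≤ 2) = 13/19.
Summing W^2·P(W=x,Z=y) over the conditioning event gives 593/38.
E[W^2 | Z ≤ 2] = (593/38) / (13/19) = 593/26.

593/26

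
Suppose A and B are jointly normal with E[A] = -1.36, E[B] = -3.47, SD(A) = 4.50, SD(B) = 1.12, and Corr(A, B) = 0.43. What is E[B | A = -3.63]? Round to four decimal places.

The regression of B on A has slope ρ·σ_B/σ_A and passes through (μ_A, μ_B).
E[B | A=-3.63] = -3.47 + (0.43)·(1.12/4.50)·(-3.63 − (-1.36)) = -3.47 + (0.10702)·(-2.27) = -3.7129.

-3.7129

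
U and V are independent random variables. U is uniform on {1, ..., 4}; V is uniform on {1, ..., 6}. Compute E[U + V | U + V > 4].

62/9

P(U + V > 4) = 3/4.
Summing (U+V)·P(x,y) over outcomes with U + V > 4 gives 31/6.
E[U + V | U + V > 4] = (31/6) / (3/4) = 62/9.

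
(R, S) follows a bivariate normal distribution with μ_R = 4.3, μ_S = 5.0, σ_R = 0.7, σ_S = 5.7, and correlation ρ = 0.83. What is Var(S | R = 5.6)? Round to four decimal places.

Var(S | R=x) = (1 − ρ²)·σ_S².
Var(S | R=5.6) = (5.7)²·(1 − (0.83)²) = 32.49·0.3111 = 10.1076.

10.1076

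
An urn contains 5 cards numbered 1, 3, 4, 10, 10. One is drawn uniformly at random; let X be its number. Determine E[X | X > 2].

27/4

P(X > 2) = 4/5.
Σ over the event: 3·1/5 + 4·1/5 + 10·2/5 = 27/5.
E[X | X > 2] = (27/5) / (4/5) = 27/4.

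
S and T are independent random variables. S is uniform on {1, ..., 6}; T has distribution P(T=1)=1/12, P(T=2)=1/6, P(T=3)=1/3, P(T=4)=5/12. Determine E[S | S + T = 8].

52/11

P(S + T = 8) = 11/72.
Summing S·P(x,y) over outcomes with S + T = 8 gives 13/18.
E[S | S + T = 8] = (13/18) / (11/72) = 52/11.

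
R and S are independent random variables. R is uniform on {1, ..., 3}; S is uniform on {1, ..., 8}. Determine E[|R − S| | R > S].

4/3

Outcomes with R > S: (2,1), (3,1), (3,2), each with probability 1/24.
E[|R − S| | R > S] = (1 + 2 + 1) / 3 = 4/3.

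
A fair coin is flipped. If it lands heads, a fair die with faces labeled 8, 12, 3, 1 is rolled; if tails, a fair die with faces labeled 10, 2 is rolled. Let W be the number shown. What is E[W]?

E[W | heads] = (8+12+3+1)/4 = 6.
E[W | tails] = (10+2)/2 = 6.
E[W] = (1/2)·(6) + (1/2)·(6) = 6.

6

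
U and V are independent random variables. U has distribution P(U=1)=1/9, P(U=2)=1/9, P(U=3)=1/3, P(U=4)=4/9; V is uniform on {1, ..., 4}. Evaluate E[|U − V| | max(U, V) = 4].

P(max(U, V) = 4) = 7/12.
Summing |U−V|·P(x,y) over outcomes with max(U, V) = 4 gives 8/9.
E[|U − V| | max(U, V) = 4] = (8/9) / (7/12) = 32/21.

32/21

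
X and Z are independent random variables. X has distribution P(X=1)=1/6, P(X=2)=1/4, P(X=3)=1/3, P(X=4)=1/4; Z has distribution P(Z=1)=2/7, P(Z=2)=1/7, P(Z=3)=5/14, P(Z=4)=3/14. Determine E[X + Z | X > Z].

P(X > Z) = 23/56.
Summing (X+Z)·P(x,y) over outcomes with X > Z gives 341/168.
E[X + Z | X > Z] = (341/168) / (23/56) = 341/69.

341/69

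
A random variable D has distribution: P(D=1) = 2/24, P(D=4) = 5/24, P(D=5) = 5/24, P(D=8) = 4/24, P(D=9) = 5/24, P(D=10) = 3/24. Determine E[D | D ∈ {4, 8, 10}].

P(D ∈ {4, 8, 10}) = 1/2.
Σ over the event: 4·5/24 + 8·1/6 + 10·1/8 = 41/12.
E[D | D ∈ {4, 8, 10}] = (41/12) / (1/2) = 41/6.

41/6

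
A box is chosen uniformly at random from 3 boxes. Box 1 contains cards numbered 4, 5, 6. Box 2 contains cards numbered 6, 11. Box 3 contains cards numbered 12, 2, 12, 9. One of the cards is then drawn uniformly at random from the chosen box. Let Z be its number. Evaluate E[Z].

E[Z | box 1] = (4+5+6)/3 = 5.
E[Z | box 2] = (6+11)/2 = 17/2.
E[Z | box 3] = (12+2+12+9)/4 = 35/4.
E[Z] = (1/3)·(5) + (1/3)·(17/2) + (1/3)·(35/4) = 89/12.

89/12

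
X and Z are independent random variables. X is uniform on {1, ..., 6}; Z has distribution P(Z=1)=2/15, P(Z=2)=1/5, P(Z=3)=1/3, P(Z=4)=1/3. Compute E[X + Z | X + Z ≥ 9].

28/3

P(X + Z ≥ 9) = 1/6.
Summing (X+Z)·P(x,y) over outcomes with X + Z ≥ 9 gives 14/9.
E[X + Z | X + Z ≥ 9] = (14/9) / (1/6) = 28/3.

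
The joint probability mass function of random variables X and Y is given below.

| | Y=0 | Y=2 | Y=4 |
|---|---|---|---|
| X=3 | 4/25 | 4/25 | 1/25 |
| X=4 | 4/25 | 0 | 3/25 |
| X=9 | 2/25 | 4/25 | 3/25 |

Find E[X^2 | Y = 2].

45

P(Y = 2) = 8/25.
Summing X^2·P(X=x,Y=y) over the conditioning event gives 72/5.
E[X^2 | Y = 2] = (72/5) / (8/25) = 45.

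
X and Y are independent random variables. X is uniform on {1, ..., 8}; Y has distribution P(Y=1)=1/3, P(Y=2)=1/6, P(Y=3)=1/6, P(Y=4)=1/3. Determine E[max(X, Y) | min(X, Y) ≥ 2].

P(min(X, Y) ≥ 2) = 7/12.
Summing max(X,Y)·P(x,y) over outcomes with min(X, Y) ≥ 2 gives 49/16.
E[max(X, Y) | min(X, Y) ≥ 2] = (49/16) / (7/12) = 21/4.

21/4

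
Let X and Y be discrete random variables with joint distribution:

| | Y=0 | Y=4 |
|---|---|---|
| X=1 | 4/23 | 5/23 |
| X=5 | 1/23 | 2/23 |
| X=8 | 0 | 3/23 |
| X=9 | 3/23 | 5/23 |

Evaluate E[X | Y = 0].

P(Y = 0) = 8/23.
Σ X·P over the event = 1·(4/23) + 5·(1/23) + 9·(3/23) = 36/23.
E[X | Y = 0] = (36/23) / (8/23) = 9/2.

9/2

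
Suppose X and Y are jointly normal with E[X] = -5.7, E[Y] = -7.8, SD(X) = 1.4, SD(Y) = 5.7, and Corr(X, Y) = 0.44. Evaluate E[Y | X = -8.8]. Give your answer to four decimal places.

-13.3534

The regression of Y on X has slope ρ·σ_Y/σ_X and passes through (μ_X, μ_Y).
E[Y | X=-8.8] = -7.8 + (0.44)·(5.7/1.4)·(-8.8 − (-5.7)) = -7.8 + (1.79143)·(-3.1) = -13.3534.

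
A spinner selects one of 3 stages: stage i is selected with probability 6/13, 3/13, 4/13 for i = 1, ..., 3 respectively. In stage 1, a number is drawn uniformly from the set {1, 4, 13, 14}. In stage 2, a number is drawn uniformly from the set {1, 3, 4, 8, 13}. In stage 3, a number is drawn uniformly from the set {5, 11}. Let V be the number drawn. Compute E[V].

487/65

E[V | stage 1] = (1+4+13+14)/4 = 8.
E[V | stage 2] = (1+3+4+8+13)/5 = 29/5.
E[V | stage 3] = (5+11)/2 = 8.
By the law of total expectation,
E[V] = (6/13)·(8) + (3/13)·(29/5) + (4/13)·(8) = 487/65.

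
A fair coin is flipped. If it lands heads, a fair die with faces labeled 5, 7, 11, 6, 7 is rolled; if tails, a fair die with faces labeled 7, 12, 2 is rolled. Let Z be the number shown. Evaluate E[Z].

71/10

E[Z | heads] = (5+7+11+6+7)/5 = 36/5.
E[Z | tails] = (7+12+2)/3 = 7.
By the law of total expectation,
E[Z] = (1/2)·(36/5) + (1/2)·(7) = 71/10.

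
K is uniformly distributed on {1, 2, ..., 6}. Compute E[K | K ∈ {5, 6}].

11/2

P(K ∈ {5, 6}) = 1/3.
Σ over the event: 5·1/6 + 6·1/6 = 11/6.
E[K | K ∈ {5, 6}] = (11/6) / (1/3) = 11/2.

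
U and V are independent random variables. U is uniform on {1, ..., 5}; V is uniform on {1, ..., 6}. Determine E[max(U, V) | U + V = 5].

7/2

Outcomes with U + V = 5: (1,4), (2,3), (3,2), (4,1), each with probability 1/30.
E[max(U, V) | U + V = 5] = (4 + 3 + 3 + 4) / 4 = 7/2.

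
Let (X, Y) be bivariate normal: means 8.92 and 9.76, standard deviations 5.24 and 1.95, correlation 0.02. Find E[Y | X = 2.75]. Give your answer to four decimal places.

For a bivariate normal, E[Y | X=x] = μ_Y + ρ·(σ_Y/σ_X)·(x − μ_X).
E[Y | X=2.75] = 9.76 + (0.02)·(1.95/5.24)·(2.75 − (8.92)) = 9.76 + (0.0074427)·(-6.17) = 9.7141.

9.7141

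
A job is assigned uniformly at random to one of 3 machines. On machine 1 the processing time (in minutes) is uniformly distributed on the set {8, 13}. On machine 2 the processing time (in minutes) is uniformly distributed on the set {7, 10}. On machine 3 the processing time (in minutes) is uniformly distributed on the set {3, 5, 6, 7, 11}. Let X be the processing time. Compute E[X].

127/15

E[X | machine 1] = (8+13)/2 = 21/2.
E[X | machine 2] = (7+10)/2 = 17/2.
E[X | machine 3] = (3+5+6+7+11)/5 = 32/5.
E[X] = (1/3)·(21/2) + (1/3)·(17/2) + (1/3)·(32/5) = 127/15.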